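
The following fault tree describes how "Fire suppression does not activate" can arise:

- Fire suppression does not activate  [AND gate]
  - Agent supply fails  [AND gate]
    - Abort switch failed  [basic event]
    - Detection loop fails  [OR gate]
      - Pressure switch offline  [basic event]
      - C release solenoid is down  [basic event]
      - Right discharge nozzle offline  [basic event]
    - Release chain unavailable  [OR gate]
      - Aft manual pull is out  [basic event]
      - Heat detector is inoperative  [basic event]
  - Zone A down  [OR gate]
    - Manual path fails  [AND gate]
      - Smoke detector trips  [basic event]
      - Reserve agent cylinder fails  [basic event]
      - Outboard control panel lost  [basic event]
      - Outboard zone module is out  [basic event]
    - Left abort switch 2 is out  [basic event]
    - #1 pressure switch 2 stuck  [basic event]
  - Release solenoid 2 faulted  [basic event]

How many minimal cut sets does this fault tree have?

18

Detection loop fails [OR]: union of children's cut sets → 3 cut set(s).
Release chain unavailable [OR]: union of children's cut sets → 2 cut set(s).
Agent supply fails [AND]: one cut set from each child combined → 1 × 3 × 2 = 6 cut set(s).
Manual path fails [AND]: one cut set from each child combined → 1 × 1 × 1 × 1 = 1 cut set(s).
Zone A down [OR]: union of children's cut sets → 3 cut set(s).
Fire suppression does not activate [AND]: one cut set from each child combined → 6 × 3 × 1 = 18 cut set(s).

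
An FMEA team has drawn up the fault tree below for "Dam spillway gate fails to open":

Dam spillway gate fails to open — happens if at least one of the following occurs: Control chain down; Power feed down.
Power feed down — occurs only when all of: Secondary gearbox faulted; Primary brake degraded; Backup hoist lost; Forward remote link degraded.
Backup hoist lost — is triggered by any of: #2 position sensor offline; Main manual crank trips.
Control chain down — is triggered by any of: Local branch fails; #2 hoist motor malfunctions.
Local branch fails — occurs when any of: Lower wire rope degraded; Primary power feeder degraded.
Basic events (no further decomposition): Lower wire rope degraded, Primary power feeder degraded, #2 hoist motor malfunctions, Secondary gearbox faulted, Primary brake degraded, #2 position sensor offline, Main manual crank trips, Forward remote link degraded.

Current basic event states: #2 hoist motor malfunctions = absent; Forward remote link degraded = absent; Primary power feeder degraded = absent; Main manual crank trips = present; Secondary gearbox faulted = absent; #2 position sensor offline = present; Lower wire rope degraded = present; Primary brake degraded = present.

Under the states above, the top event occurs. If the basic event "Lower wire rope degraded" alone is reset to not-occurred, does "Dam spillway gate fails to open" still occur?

Counterfactual: set "Lower wire rope degraded" to not occurred.
Local branch fails [OR]: Lower wire rope degraded=not, Primary power feeder degraded=not → no input occurs → does not occur.
Control chain down [OR]: Local branch fails=not, #2 hoist motor malfunctions=not → no input occurs → does not occur.
Backup hoist lost [OR]: #2 position sensor offline=occurs, Main manual crank trips=occurs → at least one input occurs → occurs.
Power feed down [AND]: Secondary gearbox faulted=not, Primary brake degraded=occurs, Backup hoist lost=occurs, Forward remote link degraded=not → not all inputs occur → does not occur.
Dam spillway gate fails to open [OR]: Control chain down=not, Power feed down=not → no input occurs → does not occur.

No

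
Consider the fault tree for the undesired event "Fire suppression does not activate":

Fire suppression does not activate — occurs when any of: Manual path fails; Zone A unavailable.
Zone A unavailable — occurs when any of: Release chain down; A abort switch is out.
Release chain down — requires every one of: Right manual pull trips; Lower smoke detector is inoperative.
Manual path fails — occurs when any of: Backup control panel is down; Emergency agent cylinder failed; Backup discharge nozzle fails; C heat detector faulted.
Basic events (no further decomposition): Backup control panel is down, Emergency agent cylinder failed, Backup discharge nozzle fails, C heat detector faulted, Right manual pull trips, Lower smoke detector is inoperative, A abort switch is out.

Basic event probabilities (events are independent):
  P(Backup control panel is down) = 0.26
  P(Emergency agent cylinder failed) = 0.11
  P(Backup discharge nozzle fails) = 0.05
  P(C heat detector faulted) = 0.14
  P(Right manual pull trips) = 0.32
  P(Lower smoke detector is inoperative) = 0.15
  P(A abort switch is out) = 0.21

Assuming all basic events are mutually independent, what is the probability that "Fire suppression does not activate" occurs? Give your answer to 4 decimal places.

0.5953

P(Manual path fails) [OR] = 1 − (1−0.26) × (1−0.11) × (1−0.05) × (1−0.14) = 0.461924
P(Release chain down) [AND] = 0.32 × 0.15 = 0.048000
P(Zone A unavailable) [OR] = 1 − (1−0.048000) × (1−0.21) = 0.247920
P(Fire suppression does not activate) [OR] = 1 − (1−0.461924) × (1−0.247920) = 0.595324
Rounded to 4 decimal places: P(Fire suppression does not activate) ≈ 0.5953.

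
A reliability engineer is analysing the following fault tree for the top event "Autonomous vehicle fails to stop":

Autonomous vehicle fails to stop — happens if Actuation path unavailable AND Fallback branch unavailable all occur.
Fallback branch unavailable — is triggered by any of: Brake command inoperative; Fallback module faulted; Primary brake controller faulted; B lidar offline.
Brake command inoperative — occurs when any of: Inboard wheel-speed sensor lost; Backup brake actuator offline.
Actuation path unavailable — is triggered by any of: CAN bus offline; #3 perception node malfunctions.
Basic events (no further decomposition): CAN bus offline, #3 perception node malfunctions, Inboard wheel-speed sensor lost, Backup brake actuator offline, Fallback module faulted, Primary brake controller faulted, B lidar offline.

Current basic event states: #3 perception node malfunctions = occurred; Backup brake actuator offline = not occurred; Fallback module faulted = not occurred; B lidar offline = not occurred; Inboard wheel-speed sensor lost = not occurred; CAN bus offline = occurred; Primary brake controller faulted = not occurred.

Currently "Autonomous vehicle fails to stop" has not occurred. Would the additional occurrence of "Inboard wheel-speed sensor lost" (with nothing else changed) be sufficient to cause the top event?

Counterfactual: set "Inboard wheel-speed sensor lost" to occurred.
Actuation path unavailable [OR]: CAN bus offline=occurs, #3 perception node malfunctions=occurs → at least one input occurs → occurs.
Brake command inoperative [OR]: Inboard wheel-speed sensor lost=occurs, Backup brake actuator offline=not → at least one input occurs → occurs.
Fallback branch unavailable [OR]: Brake command inoperative=occurs, Fallback module faulted=not, Primary brake controller faulted=not, B lidar offline=not → at least one input occurs → occurs.
Autonomous vehicle fails to stop [AND]: Actuation path unavailable=occurs, Fallback branch unavailable=occurs → all inputs occur → occurs.

Yes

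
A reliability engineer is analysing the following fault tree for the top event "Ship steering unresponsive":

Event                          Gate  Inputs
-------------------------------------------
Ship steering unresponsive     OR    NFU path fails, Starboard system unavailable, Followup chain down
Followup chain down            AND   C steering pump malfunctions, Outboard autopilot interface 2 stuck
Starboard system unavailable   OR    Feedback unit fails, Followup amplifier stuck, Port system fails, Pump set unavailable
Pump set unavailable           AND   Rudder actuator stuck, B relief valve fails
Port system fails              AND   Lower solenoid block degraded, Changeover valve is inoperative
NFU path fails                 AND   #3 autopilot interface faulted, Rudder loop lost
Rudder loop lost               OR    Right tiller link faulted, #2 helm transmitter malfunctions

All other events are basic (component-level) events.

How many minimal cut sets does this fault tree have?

7

Rudder loop lost [OR]: union of children's cut sets → 2 cut set(s).
NFU path fails [AND]: one cut set from each child combined → 1 × 2 = 2 cut set(s).
Port system fails [AND]: one cut set from each child combined → 1 × 1 = 1 cut set(s).
Pump set unavailable [AND]: one cut set from each child combined → 1 × 1 = 1 cut set(s).
Starboard system unavailable [OR]: union of children's cut sets → 4 cut set(s).
Followup chain down [AND]: one cut set from each child combined → 1 × 1 = 1 cut set(s).
Ship steering unresponsive [OR]: union of children's cut sets → 7 cut set(s).
Minimal cut sets: {#3 autopilot interface faulted, Right tiller link faulted}; {#2 helm transmitter malfunctions, #3 autopilot interface faulted}; {Feedback unit fails}; {Followup amplifier stuck}; {Changeover valve is inoperative, Lower solenoid block degraded}; {B relief valve fails, Rudder actuator stuck}; {C steering pump malfunctions, Outboard autopilot interface 2 stuck}.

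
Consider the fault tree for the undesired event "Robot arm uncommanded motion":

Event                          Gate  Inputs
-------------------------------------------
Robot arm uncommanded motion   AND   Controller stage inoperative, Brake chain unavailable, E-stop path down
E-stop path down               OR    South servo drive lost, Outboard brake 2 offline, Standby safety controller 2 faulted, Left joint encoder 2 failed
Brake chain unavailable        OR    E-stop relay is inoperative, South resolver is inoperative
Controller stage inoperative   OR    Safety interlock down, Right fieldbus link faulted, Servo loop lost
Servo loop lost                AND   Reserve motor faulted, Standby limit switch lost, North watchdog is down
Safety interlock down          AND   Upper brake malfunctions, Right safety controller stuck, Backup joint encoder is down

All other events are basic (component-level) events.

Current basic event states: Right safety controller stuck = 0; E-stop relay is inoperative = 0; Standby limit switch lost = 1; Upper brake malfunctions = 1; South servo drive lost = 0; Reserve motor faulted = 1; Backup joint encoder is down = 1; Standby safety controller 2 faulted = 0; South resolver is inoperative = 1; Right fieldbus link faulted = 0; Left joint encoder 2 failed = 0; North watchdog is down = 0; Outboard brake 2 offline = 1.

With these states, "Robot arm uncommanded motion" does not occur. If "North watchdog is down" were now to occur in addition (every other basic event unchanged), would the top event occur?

Counterfactual: set "North watchdog is down" to occurred.
Safety interlock down [AND]: Upper brake malfunctions=occurs, Right safety controller stuck=not, Backup joint encoder is down=occurs → not all inputs occur → does not occur.
Servo loop lost [AND]: Reserve motor faulted=occurs, Standby limit switch lost=occurs, North watchdog is down=occurs → all inputs occur → occurs.
Controller stage inoperative [OR]: Safety interlock down=not, Right fieldbus link faulted=not, Servo loop lost=occurs → at least one input occurs → occurs.
Brake chain unavailable [OR]: E-stop relay is inoperative=not, South resolver is inoperative=occurs → at least one input occurs → occurs.
E-stop path down [OR]: South servo drive lost=not, Outboard brake 2 offline=occurs, Standby safety controller 2 faulted=not, Left joint encoder 2 failed=not → at least one input occurs → occurs.
Robot arm uncommanded motion [AND]: Controller stage inoperative=occurs, Brake chain unavailable=occurs, E-stop path down=occurs → all inputs occur → occurs.

Yes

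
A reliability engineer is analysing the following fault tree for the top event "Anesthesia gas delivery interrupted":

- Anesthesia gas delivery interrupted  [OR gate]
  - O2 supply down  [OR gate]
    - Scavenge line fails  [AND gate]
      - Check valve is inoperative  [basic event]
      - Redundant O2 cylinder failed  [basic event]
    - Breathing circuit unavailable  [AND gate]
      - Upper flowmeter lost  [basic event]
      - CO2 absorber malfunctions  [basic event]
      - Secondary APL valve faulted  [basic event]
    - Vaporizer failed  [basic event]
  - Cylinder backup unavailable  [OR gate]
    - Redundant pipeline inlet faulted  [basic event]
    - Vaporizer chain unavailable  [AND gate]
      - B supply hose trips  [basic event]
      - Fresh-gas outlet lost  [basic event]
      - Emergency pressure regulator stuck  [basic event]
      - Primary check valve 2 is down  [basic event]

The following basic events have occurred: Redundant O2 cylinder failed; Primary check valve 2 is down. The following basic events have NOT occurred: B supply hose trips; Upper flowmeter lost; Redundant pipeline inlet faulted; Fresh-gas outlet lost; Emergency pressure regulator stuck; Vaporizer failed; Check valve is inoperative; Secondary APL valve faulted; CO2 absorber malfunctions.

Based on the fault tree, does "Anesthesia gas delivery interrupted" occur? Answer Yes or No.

Scavenge line fails [AND]: Check valve is inoperative=not, Redundant O2 cylinder failed=occurs → not all inputs occur → does not occur.
Breathing circuit unavailable [AND]: Upper flowmeter lost=not, CO2 absorber malfunctions=not, Secondary APL valve faulted=not → not all inputs occur → does not occur.
O2 supply down [OR]: Scavenge line fails=not, Breathing circuit unavailable=not, Vaporizer failed=not → no input occurs → does not occur.
Vaporizer chain unavailable [AND]: B supply hose trips=not, Fresh-gas outlet lost=not, Emergency pressure regulator stuck=not, Primary check valve 2 is down=occurs → not all inputs occur → does not occur.
Cylinder backup unavailable [OR]: Redundant pipeline inlet faulted=not, Vaporizer chain unavailable=not → no input occurs → does not occur.
Anesthesia gas delivery interrupted [OR]: O2 supply down=not, Cylinder backup unavailable=not → no input occurs → does not occur.

No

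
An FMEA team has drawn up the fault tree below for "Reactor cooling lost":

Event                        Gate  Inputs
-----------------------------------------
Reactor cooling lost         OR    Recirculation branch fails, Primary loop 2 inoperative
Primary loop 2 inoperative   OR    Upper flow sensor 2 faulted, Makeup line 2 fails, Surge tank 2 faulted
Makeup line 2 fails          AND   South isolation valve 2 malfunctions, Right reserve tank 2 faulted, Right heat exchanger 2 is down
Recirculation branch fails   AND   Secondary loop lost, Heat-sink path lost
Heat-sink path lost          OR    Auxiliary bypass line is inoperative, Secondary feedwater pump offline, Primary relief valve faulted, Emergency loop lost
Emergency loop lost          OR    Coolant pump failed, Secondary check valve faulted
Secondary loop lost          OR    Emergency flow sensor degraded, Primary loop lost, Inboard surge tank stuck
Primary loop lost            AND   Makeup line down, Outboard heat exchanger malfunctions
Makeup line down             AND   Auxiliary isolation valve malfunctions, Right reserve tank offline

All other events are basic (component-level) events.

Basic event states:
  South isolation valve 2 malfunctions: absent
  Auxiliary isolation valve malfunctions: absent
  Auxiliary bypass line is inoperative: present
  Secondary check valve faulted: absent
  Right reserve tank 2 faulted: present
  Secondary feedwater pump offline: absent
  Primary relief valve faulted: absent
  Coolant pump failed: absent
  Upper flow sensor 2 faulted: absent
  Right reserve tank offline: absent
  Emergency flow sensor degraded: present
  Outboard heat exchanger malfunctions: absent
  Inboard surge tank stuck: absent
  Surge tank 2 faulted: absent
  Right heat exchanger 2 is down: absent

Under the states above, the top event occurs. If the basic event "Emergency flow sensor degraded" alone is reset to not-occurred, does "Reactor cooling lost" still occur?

No

Counterfactual: set "Emergency flow sensor degraded" to not occurred.
Makeup line down [AND]: Auxiliary isolation valve malfunctions=not, Right reserve tank offline=not → not all inputs occur → does not occur.
Primary loop lost [AND]: Makeup line down=not, Outboard heat exchanger malfunctions=not → not all inputs occur → does not occur.
Secondary loop lost [OR]: Emergency flow sensor degraded=not, Primary loop lost=not, Inboard surge tank stuck=not → no input occurs → does not occur.
Emergency loop lost [OR]: Coolant pump failed=not, Secondary check valve faulted=not → no input occurs → does not occur.
Heat-sink path lost [OR]: Auxiliary bypass line is inoperative=occurs, Secondary feedwater pump offline=not, Primary relief valve faulted=not, Emergency loop lost=not → at least one input occurs → occurs.
Recirculation branch fails [AND]: Secondary loop lost=not, Heat-sink path lost=occurs → not all inputs occur → does not occur.
Makeup line 2 fails [AND]: South isolation valve 2 malfunctions=not, Right reserve tank 2 faulted=occurs, Right heat exchanger 2 is down=not → not all inputs occur → does not occur.
Primary loop 2 inoperative [OR]: Upper flow sensor 2 faulted=not, Makeup line 2 fails=not, Surge tank 2 faulted=not → no input occurs → does not occur.
Reactor cooling lost [OR]: Recirculation branch fails=not, Primary loop 2 inoperative=not → no input occurs → does not occur.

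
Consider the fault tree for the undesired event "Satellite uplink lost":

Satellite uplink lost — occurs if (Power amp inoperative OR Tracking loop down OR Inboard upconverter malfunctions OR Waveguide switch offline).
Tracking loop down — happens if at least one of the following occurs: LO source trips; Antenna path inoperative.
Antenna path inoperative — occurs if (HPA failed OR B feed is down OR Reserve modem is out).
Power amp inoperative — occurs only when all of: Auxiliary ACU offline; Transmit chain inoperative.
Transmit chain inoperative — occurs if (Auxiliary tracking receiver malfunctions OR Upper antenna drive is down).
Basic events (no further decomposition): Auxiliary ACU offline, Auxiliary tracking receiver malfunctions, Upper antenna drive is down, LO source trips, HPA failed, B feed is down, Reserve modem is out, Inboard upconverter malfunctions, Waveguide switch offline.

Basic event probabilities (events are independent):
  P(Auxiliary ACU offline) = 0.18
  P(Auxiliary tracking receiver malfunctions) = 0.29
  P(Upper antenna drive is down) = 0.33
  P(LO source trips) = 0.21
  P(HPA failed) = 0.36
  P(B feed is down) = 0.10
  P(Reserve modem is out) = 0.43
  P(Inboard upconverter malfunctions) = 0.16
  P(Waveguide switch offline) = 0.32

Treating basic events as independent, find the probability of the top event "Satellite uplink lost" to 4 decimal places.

0.8658

P(Transmit chain inoperative) [OR] = 1 − (1−0.29) × (1−0.33) = 0.524300
P(Power amp inoperative) [AND] = 0.18 × 0.524300 = 0.094374
P(Antenna path inoperative) [OR] = 1 − (1−0.36) × (1−0.10) × (1−0.43) = 0.671680
P(Tracking loop down) [OR] = 1 − (1−0.21) × (1−0.671680) = 0.740627
P(Satellite uplink lost) [OR] = 1 − (1−0.094374) × (1−0.740627) × (1−0.16) × (1−0.32) = 0.865828
Rounded to 4 decimal places: P(Satellite uplink lost) ≈ 0.8658.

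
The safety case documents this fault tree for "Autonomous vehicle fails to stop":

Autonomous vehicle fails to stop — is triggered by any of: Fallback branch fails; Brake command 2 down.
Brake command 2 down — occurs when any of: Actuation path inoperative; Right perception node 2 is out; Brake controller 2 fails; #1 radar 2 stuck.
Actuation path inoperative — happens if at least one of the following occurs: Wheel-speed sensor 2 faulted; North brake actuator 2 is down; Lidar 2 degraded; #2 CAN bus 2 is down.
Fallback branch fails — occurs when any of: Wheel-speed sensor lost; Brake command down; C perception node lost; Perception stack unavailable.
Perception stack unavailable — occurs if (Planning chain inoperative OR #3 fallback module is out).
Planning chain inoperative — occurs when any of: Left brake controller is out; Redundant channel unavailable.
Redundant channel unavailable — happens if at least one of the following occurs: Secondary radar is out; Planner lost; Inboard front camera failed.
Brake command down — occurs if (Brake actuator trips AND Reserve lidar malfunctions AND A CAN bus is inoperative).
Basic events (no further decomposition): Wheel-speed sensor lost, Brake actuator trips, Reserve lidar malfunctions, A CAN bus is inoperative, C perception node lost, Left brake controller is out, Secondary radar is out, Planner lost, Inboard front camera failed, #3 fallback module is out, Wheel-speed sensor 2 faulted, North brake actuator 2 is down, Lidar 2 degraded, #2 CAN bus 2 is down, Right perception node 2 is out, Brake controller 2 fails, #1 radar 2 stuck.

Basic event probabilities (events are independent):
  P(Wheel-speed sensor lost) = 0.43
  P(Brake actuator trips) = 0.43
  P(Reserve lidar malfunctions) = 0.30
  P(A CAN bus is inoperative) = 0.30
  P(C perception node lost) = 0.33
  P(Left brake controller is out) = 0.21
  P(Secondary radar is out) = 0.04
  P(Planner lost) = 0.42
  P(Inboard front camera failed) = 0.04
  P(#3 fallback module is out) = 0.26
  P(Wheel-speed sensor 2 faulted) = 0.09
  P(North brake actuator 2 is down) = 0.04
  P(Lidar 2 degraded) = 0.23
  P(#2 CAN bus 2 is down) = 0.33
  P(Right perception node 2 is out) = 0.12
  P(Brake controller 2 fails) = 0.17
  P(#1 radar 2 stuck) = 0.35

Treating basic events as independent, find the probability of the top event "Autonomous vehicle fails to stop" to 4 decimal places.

0.9755

P(Brake command down) [AND] = 0.43 × 0.30 × 0.30 = 0.038700
P(Redundant channel unavailable) [OR] = 1 − (1−0.04) × (1−0.42) × (1−0.04) = 0.465472
P(Planning chain inoperative) [OR] = 1 − (1−0.21) × (1−0.465472) = 0.577723
P(Perception stack unavailable) [OR] = 1 − (1−0.577723) × (1−0.26) = 0.687515
P(Fallback branch fails) [OR] = 1 − (1−0.43) × (1−0.038700) × (1−0.33) × (1−0.687515) = 0.885280
P(Actuation path inoperative) [OR] = 1 − (1−0.09) × (1−0.04) × (1−0.23) × (1−0.33) = 0.549310
P(Brake command 2 down) [OR] = 1 − (1−0.549310) × (1−0.12) × (1−0.17) × (1−0.35) = 0.786030
P(Autonomous vehicle fails to stop) [OR] = 1 − (1−0.885280) × (1−0.786030) = 0.975453
Rounded to 4 decimal places: P(Autonomous vehicle fails to stop) ≈ 0.9755.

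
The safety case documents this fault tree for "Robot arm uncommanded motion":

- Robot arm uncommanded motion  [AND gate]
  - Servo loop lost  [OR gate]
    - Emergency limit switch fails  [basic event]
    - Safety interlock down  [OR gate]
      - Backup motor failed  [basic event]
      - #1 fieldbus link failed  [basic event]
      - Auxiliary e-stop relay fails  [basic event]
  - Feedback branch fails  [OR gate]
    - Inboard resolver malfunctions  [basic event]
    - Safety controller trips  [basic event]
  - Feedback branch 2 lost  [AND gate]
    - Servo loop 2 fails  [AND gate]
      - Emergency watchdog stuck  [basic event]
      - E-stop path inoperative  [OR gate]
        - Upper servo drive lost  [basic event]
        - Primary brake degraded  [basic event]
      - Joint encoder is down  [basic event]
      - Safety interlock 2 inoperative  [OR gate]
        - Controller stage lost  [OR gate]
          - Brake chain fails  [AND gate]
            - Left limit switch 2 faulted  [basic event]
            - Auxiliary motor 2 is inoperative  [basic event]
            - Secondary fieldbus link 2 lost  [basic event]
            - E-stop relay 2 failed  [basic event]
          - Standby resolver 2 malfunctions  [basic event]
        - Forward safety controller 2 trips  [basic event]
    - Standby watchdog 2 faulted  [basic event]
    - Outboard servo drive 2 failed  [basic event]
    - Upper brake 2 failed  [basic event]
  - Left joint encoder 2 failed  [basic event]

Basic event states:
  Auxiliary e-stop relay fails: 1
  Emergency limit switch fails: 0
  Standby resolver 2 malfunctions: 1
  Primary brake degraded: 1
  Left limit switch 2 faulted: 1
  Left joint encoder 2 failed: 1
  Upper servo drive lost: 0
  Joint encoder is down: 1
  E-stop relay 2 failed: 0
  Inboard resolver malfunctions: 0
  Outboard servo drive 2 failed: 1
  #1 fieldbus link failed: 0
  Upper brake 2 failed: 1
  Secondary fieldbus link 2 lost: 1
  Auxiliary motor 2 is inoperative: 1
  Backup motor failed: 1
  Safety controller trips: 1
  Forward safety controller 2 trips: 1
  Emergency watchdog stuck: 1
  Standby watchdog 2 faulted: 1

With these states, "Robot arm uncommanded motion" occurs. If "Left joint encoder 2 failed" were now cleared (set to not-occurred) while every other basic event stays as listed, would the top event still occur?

Counterfactual: set "Left joint encoder 2 failed" to not occurred.
Safety interlock down [OR]: Backup motor failed=occurs, #1 fieldbus link failed=not, Auxiliary e-stop relay fails=occurs → at least one input occurs → occurs.
Servo loop lost [OR]: Emergency limit switch fails=not, Safety interlock down=occurs → at least one input occurs → occurs.
Feedback branch fails [OR]: Inboard resolver malfunctions=not, Safety controller trips=occurs → at least one input occurs → occurs.
E-stop path inoperative [OR]: Upper servo drive lost=not, Primary brake degraded=occurs → at least one input occurs → occurs.
Brake chain fails [AND]: Left limit switch 2 faulted=occurs, Auxiliary motor 2 is inoperative=occurs, Secondary fieldbus link 2 lost=occurs, E-stop relay 2 failed=not → not all inputs occur → does not occur.
Controller stage lost [OR]: Brake chain fails=not, Standby resolver 2 malfunctions=occurs → at least one input occurs → occurs.
Safety interlock 2 inoperative [OR]: Controller stage lost=occurs, Forward safety controller 2 trips=occurs → at least one input occurs → occurs.
Servo loop 2 fails [AND]: Emergency watchdog stuck=occurs, E-stop path inoperative=occurs, Joint encoder is down=occurs, Safety interlock 2 inoperative=occurs → all inputs occur → occurs.
Feedback branch 2 lost [AND]: Servo loop 2 fails=occurs, Standby watchdog 2 faulted=occurs, Outboard servo drive 2 failed=occurs, Upper brake 2 failed=occurs → all inputs occur → occurs.
Robot arm uncommanded motion [AND]: Servo loop lost=occurs, Feedback branch fails=occurs, Feedback branch 2 lost=occurs, Left joint encoder 2 failed=not → not all inputs occur → does not occur.

No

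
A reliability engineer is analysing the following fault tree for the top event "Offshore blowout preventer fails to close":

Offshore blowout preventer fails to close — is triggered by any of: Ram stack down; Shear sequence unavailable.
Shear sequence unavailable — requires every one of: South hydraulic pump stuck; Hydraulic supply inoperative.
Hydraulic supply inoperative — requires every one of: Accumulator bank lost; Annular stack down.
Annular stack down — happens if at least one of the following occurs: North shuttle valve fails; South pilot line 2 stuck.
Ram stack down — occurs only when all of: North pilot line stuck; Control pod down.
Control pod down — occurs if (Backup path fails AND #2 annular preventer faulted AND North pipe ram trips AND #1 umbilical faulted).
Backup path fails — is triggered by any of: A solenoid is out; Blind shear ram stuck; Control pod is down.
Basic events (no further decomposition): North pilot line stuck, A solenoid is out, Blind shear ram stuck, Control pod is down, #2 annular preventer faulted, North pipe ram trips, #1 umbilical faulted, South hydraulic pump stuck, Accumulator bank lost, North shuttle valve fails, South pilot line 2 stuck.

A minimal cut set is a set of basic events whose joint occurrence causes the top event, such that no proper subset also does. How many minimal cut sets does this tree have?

Backup path fails [OR]: union of children's cut sets → 3 cut set(s).
Control pod down [AND]: one cut set from each child combined → 3 × 1 × 1 × 1 = 3 cut set(s).
Ram stack down [AND]: one cut set from each child combined → 1 × 3 = 3 cut set(s).
Annular stack down [OR]: union of children's cut sets → 2 cut set(s).
Hydraulic supply inoperative [AND]: one cut set from each child combined → 1 × 2 = 2 cut set(s).
Shear sequence unavailable [AND]: one cut set from each child combined → 1 × 2 = 2 cut set(s).
Offshore blowout preventer fails to close [OR]: union of children's cut sets → 5 cut set(s).
Minimal cut sets: {#1 umbilical faulted, #2 annular preventer faulted, A solenoid is out, North pilot line stuck, North pipe ram trips}; {#1 umbilical faulted, #2 annular preventer faulted, Blind shear ram stuck, North pilot line stuck, North pipe ram trips}; {#1 umbilical faulted, #2 annular preventer faulted, Control pod is down, North pilot line stuck, North pipe ram trips}; {Accumulator bank lost, North shuttle valve fails, South hydraulic pump stuck}; {Accumulator bank lost, South hydraulic pump stuck, South pilot line 2 stuck}.

5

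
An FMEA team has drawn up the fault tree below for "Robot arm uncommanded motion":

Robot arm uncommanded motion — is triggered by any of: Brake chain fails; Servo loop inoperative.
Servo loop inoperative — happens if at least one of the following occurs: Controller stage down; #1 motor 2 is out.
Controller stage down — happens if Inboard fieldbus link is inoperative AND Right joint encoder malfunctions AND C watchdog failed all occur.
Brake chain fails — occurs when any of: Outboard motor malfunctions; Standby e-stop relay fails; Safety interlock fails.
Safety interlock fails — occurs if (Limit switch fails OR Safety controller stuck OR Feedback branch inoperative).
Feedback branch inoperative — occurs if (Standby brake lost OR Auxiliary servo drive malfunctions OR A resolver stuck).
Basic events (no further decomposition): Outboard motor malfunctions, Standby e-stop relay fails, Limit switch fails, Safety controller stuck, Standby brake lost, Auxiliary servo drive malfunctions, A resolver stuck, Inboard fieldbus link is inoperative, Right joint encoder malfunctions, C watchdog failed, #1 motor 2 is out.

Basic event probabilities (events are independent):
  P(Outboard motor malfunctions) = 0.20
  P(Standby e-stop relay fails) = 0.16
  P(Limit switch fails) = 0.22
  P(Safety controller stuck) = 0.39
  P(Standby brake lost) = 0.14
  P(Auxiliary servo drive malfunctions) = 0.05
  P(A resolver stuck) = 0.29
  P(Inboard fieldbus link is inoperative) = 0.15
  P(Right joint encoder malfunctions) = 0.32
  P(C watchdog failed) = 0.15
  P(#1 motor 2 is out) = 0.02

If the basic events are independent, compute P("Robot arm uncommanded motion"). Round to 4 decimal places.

P(Feedback branch inoperative) [OR] = 1 − (1−0.14) × (1−0.05) × (1−0.29) = 0.419930
P(Safety interlock fails) [OR] = 1 − (1−0.22) × (1−0.39) × (1−0.419930) = 0.724003
P(Brake chain fails) [OR] = 1 − (1−0.20) × (1−0.16) × (1−0.724003) = 0.814530
P(Controller stage down) [AND] = 0.15 × 0.32 × 0.15 = 0.007200
P(Servo loop inoperative) [OR] = 1 − (1−0.007200) × (1−0.02) = 0.027056
P(Robot arm uncommanded motion) [OR] = 1 − (1−0.814530) × (1−0.027056) = 0.819548
Rounded to 4 decimal places: P(Robot arm uncommanded motion) ≈ 0.8195.

0.8195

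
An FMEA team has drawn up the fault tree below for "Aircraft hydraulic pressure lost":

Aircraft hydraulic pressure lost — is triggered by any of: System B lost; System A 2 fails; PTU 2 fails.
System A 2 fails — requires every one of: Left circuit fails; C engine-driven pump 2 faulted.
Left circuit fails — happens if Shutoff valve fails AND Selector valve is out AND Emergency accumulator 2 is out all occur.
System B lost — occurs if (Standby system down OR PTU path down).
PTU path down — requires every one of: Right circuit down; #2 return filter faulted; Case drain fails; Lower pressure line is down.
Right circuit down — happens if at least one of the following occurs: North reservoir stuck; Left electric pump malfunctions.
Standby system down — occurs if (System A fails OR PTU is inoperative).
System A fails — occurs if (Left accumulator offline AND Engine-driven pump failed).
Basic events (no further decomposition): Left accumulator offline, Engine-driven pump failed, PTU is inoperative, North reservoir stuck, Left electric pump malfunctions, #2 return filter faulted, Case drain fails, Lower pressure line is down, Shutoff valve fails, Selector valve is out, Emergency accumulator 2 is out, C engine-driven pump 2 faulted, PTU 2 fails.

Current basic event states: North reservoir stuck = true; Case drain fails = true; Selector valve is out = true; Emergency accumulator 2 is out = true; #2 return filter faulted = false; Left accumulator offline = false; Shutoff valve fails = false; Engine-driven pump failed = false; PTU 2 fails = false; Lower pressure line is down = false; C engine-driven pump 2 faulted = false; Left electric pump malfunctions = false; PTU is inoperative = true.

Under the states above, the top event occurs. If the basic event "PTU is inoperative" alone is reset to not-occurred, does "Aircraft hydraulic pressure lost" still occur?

No

Counterfactual: set "PTU is inoperative" to not occurred.
System A fails [AND]: Left accumulator offline=not, Engine-driven pump failed=not → not all inputs occur → does not occur.
Standby system down [OR]: System A fails=not, PTU is inoperative=not → no input occurs → does not occur.
Right circuit down [OR]: North reservoir stuck=occurs, Left electric pump malfunctions=not → at least one input occurs → occurs.
PTU path down [AND]: Right circuit down=occurs, #2 return filter faulted=not, Case drain fails=occurs, Lower pressure line is down=not → not all inputs occur → does not occur.
System B lost [OR]: Standby system down=not, PTU path down=not → no input occurs → does not occur.
Left circuit fails [AND]: Shutoff valve fails=not, Selector valve is out=occurs, Emergency accumulator 2 is out=occurs → not all inputs occur → does not occur.
System A 2 fails [AND]: Left circuit fails=not, C engine-driven pump 2 faulted=not → not all inputs occur → does not occur.
Aircraft hydraulic pressure lost [OR]: System B lost=not, System A 2 fails=not, PTU 2 fails=not → no input occurs → does not occur.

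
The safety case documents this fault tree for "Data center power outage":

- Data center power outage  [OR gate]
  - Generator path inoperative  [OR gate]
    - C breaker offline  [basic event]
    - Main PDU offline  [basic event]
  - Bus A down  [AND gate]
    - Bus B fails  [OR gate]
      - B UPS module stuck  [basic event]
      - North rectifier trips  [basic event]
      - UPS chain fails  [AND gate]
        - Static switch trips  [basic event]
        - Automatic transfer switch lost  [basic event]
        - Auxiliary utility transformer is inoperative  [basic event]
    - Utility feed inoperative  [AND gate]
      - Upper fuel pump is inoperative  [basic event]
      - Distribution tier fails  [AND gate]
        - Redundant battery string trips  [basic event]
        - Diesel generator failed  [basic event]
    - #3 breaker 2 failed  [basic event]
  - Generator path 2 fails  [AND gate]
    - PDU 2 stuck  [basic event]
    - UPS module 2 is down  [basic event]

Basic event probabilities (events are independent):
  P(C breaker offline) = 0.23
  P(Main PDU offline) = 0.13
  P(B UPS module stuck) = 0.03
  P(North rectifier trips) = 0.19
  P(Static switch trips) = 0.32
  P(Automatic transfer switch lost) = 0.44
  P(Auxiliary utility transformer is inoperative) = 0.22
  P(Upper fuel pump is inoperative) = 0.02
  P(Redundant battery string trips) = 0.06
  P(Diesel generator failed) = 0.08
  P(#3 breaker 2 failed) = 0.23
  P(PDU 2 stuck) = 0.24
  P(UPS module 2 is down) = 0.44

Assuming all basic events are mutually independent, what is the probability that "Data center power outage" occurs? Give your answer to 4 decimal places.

0.4008

P(Generator path inoperative) [OR] = 1 − (1−0.23) × (1−0.13) = 0.330100
P(UPS chain fails) [AND] = 0.32 × 0.44 × 0.22 = 0.030976
P(Bus B fails) [OR] = 1 − (1−0.03) × (1−0.19) × (1−0.030976) = 0.238638
P(Distribution tier fails) [AND] = 0.06 × 0.08 = 0.004800
P(Utility feed inoperative) [AND] = 0.02 × 0.004800 = 0.000096
P(Bus A down) [AND] = 0.238638 × 0.000096 × 0.23 = 0.000005
P(Generator path 2 fails) [AND] = 0.24 × 0.44 = 0.105600
P(Data center power outage) [OR] = 1 − (1−0.330100) × (1−0.000005) × (1−0.105600) = 0.400844
Rounded to 4 decimal places: P(Data center power outage) ≈ 0.4008.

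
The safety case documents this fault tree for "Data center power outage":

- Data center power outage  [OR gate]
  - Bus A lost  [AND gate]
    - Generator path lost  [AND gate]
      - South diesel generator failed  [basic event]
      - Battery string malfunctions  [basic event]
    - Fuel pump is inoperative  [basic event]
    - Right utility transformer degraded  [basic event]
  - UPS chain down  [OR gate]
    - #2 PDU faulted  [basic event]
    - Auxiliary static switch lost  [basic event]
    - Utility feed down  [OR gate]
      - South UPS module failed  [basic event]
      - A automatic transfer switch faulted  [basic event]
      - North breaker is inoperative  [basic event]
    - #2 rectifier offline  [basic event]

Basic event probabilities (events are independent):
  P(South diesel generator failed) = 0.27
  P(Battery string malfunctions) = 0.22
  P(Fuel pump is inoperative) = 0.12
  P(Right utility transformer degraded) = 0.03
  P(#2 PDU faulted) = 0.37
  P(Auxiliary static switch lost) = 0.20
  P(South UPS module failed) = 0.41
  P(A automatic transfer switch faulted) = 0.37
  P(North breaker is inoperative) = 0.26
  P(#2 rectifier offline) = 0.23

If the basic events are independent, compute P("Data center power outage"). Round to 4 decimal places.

P(Generator path lost) [AND] = 0.27 × 0.22 = 0.059400
P(Bus A lost) [AND] = 0.059400 × 0.12 × 0.03 = 0.000214
P(Utility feed down) [OR] = 1 − (1−0.41) × (1−0.37) × (1−0.26) = 0.724942
P(UPS chain down) [OR] = 1 − (1−0.37) × (1−0.20) × (1−0.724942) × (1−0.23) = 0.893255
P(Data center power outage) [OR] = 1 − (1−0.000214) × (1−0.893255) = 0.893278
Rounded to 4 decimal places: P(Data center power outage) ≈ 0.8933.

0.8933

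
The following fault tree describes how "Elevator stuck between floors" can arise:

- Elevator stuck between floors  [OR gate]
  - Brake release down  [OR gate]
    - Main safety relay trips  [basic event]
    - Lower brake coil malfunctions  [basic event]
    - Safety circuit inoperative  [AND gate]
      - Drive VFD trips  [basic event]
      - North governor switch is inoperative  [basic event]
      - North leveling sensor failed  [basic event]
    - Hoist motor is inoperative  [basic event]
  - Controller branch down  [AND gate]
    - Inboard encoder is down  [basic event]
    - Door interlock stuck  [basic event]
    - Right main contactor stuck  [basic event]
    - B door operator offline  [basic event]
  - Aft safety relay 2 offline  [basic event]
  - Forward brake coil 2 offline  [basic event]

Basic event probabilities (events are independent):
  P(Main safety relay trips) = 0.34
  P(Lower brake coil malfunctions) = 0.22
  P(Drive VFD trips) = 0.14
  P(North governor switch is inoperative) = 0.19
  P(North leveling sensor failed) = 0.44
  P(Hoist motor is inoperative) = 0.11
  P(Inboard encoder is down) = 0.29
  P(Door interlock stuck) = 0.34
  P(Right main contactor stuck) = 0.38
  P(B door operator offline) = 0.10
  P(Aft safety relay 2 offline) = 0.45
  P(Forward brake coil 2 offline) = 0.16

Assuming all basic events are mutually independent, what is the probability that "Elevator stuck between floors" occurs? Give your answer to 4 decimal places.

P(Safety circuit inoperative) [AND] = 0.14 × 0.19 × 0.44 = 0.011704
P(Brake release down) [OR] = 1 − (1−0.34) × (1−0.22) × (1−0.011704) × (1−0.11) = 0.547190
P(Controller branch down) [AND] = 0.29 × 0.34 × 0.38 × 0.10 = 0.003747
P(Elevator stuck between floors) [OR] = 1 − (1−0.547190) × (1−0.003747) × (1−0.45) × (1−0.16) = 0.791586
Rounded to 4 decimal places: P(Elevator stuck between floors) ≈ 0.7916.

0.7916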